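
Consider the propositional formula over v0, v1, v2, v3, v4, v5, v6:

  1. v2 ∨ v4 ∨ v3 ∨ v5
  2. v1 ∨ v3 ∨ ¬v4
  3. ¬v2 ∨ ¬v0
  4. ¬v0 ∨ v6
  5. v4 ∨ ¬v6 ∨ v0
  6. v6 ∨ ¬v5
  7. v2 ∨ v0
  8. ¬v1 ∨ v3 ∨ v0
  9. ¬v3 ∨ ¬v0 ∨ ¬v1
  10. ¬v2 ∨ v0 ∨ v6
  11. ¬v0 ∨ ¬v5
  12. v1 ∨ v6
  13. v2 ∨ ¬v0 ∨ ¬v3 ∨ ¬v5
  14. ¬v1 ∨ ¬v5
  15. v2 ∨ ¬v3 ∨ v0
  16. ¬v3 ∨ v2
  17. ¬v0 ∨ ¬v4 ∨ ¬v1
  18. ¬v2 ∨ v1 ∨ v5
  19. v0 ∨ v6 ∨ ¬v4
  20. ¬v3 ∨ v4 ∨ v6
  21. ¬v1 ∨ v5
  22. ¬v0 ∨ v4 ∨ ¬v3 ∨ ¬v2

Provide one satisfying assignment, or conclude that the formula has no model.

Case v2 = True:
(¬v0) alone gives v0 = False.
(v6) alone gives v6 = True.
(v4) alone gives v4 = True.
Case v1 = False:
(v3) alone gives v3 = True.
(v5) alone gives v5 = True.
Every clause now holds.

v0: False; v1: False; v2: True; v3: True; v4: True; v5: True; v6: True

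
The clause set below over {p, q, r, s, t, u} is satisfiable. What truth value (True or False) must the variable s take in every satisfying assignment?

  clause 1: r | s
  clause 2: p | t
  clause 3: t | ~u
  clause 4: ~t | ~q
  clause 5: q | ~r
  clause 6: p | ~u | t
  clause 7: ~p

True

Suppose s = 0.
The clause (r) is unit, so r = 1.
The clause (q) is unit, so q = 1.
The clause (~t) is unit, so t = 0.
The clause (p) is unit, so p = 1.
Now (~p) is unsatisfied and unit — conflict.
So every satisfying assignment has s = True.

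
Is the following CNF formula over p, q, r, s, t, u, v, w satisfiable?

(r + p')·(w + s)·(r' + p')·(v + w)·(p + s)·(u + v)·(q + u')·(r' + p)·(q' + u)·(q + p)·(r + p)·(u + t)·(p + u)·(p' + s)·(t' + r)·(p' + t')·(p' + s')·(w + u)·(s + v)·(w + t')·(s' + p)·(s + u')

Case r = 1:
(p') alone gives p = 0.
But (p) is also a unit clause — contradiction.
Undo r and try r = 0.
(p') alone gives p = 0.
But (p) is also a unit clause — contradiction.
Either choice for r ends in contradiction.
No assignment satisfies every clause.

Unsatisfiable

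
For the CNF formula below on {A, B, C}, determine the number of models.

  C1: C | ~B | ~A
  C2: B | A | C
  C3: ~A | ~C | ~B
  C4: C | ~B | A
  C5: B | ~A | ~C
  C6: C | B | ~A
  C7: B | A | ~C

1

There are 2^3 = 8 truth assignments over (A, B, C).
Check each against the 7 clauses (columns in the order A, B, C):
  F F F  ✗ fails (B | A | C)
  F F T  ✗ fails (B | A | ~C)
  F T F  ✗ fails (C | ~B | A)
  F T T  ✓ satisfies all
  T F F  ✗ fails (C | B | ~A)
  T F T  ✗ fails (B | ~A | ~C)
  T T F  ✗ fails (C | ~B | ~A)
  T T T  ✗ fails (~A | ~C | ~B)
1 of the 8 rows is a model.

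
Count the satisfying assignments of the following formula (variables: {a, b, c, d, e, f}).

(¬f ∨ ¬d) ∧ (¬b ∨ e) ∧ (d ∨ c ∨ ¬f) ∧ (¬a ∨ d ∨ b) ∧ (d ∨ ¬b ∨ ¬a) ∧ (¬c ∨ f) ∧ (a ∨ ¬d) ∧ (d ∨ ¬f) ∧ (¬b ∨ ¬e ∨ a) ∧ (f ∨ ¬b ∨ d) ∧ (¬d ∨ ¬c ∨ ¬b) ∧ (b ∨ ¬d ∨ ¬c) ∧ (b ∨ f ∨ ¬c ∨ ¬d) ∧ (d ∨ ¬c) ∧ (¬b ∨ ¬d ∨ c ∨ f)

4

There are 2^6 = 64 truth assignments over (a, b, c, d, e, f).
Split on a. With a = True, the clauses containing a are satisfied and ¬a drops from the rest; 2 of the 2^5 = 32 assignments to the other variables satisfy what remains.
With a = False, by the same count on the reduced clause set, 2 assignments work.
Total: 2 + 2 = 4.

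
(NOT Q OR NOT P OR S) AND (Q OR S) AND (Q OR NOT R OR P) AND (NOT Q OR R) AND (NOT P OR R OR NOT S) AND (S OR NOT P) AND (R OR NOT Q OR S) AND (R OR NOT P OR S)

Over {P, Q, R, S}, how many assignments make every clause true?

There are 2^4 = 16 truth assignments over (P, Q, R, S).
Check each against the 8 clauses (columns in the order P, Q, R, S):
  F F F F  ✗ fails (Q OR S)
  F F F T  ✓ satisfies all
  F F T F  ✗ fails (Q OR S)
  F F T T  ✗ fails (Q OR NOT R OR P)
  F T F F  ✗ fails (NOT Q OR R)
  F T F T  ✗ fails (NOT Q OR R)
  F T T F  ✓ satisfies all
  F T T T  ✓ satisfies all
  T F F F  ✗ fails (Q OR S)
  T F F T  ✗ fails (NOT P OR R OR NOT S)
  T F T F  ✗ fails (Q OR S)
  T F T T  ✓ satisfies all
  T T F F  ✗ fails (NOT Q OR NOT P OR S)
  T T F T  ✗ fails (NOT Q OR R)
  T T T F  ✗ fails (NOT Q OR NOT P OR S)
  T T T T  ✓ satisfies all
5 of the 16 rows are models.

5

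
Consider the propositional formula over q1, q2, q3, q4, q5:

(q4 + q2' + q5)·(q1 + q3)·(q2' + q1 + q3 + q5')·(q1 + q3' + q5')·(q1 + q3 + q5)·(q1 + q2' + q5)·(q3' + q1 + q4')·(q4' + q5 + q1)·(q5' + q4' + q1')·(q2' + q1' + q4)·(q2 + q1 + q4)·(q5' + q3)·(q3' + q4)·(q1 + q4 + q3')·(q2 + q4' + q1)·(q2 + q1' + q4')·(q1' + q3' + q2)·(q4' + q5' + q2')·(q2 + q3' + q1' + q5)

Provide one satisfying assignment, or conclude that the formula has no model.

q1: 1; q2: 1; q3: 1; q4: 1; q5: 0

Suppose q1 = 1.
Suppose q5 = 0.
Suppose q4 = 1.
Unit clause (q2) forces q2 = 1.
No clause remains; q3 is free.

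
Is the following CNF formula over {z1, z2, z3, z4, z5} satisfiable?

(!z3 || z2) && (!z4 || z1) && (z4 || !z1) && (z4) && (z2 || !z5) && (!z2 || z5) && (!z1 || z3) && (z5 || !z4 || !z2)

Yes, satisfiable

Unit clause (z4) forces z4 = true.
Unit clause (z1) forces z1 = true.
Unit clause (z3) forces z3 = true.
Unit clause (z2) forces z2 = true.
Unit clause (z5) forces z5 = true.
This assignment satisfies each clause.
A satisfying assignment: z1: true, z2: true, z3: true, z4: true, z5: true.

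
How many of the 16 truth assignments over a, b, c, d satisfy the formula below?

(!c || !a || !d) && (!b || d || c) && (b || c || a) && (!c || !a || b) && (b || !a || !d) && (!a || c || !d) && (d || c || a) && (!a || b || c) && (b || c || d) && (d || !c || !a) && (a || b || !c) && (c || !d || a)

There are 2^4 = 16 truth assignments over (a, b, c, d).
Check each against the 12 clauses (columns in the order a, b, c, d):
  F F F F  ✗ fails (b || c || a)
  F F F T  ✗ fails (b || c || a)
  F F T F  ✗ fails (a || b || !c)
  F F T T  ✗ fails (a || b || !c)
  F T F F  ✗ fails (!b || d || c)
  F T F T  ✗ fails (c || !d || a)
  F T T F  ✓ satisfies all
  F T T T  ✓ satisfies all
  T F F F  ✗ fails (!a || b || c)
  T F F T  ✗ fails (b || !a || !d)
  T F T F  ✗ fails (!c || !a || b)
  T F T T  ✗ fails (!c || !a || !d)
  T T F F  ✗ fails (!b || d || c)
  T T F T  ✗ fails (!a || c || !d)
  T T T F  ✗ fails (d || !c || !a)
  T T T T  ✗ fails (!c || !a || !d)
2 of the 16 rows are models.

2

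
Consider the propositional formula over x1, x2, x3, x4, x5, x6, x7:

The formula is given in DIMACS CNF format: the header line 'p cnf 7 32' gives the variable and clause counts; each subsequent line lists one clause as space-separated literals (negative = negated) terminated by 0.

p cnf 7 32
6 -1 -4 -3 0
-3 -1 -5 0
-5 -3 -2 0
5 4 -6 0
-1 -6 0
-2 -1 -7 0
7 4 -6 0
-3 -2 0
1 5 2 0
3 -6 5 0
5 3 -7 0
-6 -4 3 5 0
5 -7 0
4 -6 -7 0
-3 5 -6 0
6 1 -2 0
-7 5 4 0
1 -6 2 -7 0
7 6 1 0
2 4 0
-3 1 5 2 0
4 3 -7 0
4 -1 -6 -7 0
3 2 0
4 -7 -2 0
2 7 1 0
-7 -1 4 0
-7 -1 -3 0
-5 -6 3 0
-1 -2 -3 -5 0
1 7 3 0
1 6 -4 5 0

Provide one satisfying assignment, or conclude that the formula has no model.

x1: True, x2: True, x3: False, x4: True, x5: False, x6: False, x7: False

Try x1 = True.
The clause (¬x6) is unit, so x6 = False.
Try x4 = True.
The clause (¬x3) is unit, so x3 = False.
The clause (x2) is unit, so x2 = True.
The clause (¬x7) is unit, so x7 = False.
All clauses hold; x5 can take either value.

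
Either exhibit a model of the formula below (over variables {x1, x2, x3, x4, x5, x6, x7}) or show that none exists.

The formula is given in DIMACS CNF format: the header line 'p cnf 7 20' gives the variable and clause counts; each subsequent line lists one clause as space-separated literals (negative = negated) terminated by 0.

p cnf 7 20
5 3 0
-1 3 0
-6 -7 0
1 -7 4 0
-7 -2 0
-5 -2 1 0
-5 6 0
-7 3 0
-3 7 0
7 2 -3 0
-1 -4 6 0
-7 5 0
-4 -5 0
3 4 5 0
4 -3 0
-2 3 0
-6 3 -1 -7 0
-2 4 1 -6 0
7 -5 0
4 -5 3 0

UNSATISFIABLE

Branch on x5: set x5 = True.
Unit clause (x6) forces x6 = True.
Unit clause (¬x7) forces x7 = False.
That conflicts with the unit clause (x7).
So x5 must be the other value — set x5 = False.
Unit clause (x3) forces x3 = True.
Unit clause (x7) forces x7 = True.
That conflicts with the unit clause (¬x7).
Either choice for x5 ends in contradiction.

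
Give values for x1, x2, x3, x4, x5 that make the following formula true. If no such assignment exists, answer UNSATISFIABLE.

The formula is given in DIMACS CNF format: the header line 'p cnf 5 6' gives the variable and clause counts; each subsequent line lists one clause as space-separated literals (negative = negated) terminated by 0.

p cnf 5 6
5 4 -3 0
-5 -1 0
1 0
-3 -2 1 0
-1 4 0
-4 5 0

The clause (x1) is unit, so x1 = True.
The clause (¬x5) is unit, so x5 = False.
The clause (x4) is unit, so x4 = True.
That conflicts with the unit clause (¬x4).

UNSATISFIABLE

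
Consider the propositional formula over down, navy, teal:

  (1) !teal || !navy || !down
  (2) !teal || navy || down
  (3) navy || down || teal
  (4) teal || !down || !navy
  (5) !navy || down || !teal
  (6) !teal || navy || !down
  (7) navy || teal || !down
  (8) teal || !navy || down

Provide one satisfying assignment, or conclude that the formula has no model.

Suppose teal = false.
Suppose navy = true.
Unit clause (!down) forces down = false.
That conflicts with the unit clause (down).
So navy must be the other value — set navy = false.
Unit clause (down) forces down = true.
That conflicts with the unit clause (!down).
Neither navy = true nor navy = false works.
So teal must be the other value — set teal = true.
Suppose navy = false.
Unit clause (down) forces down = true.
That conflicts with the unit clause (!down).
So navy must be the other value — set navy = true.
Unit clause (!down) forces down = false.
That conflicts with the unit clause (down).
Neither navy = true nor navy = false works.
Neither teal = true nor teal = false works.

UNSATISFIABLE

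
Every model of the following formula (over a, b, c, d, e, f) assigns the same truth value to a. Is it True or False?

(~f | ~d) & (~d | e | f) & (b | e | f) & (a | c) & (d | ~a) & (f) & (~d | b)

False

Suppose a = 1.
From the singleton clause (d), d = 1.
From the singleton clause (~f), f = 0.
But (f) is also a unit clause — contradiction.
So every satisfying assignment has a = False.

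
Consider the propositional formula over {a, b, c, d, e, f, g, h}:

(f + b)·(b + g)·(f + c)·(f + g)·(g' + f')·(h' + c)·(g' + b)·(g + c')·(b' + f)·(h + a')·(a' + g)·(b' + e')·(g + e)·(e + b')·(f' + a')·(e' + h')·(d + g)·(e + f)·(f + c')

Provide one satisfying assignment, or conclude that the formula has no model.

Case f = 1:
The clause (g') is unit, so g = 0.
The clause (b) is unit, so b = 1.
The clause (c') is unit, so c = 0.
The clause (h') is unit, so h = 0.
The clause (a') is unit, so a = 0.
The clause (e') is unit, so e = 0.
Now (e) is unsatisfied and unit — conflict.
Backtrack on f: now try f = 0.
The clause (b) is unit, so b = 1.
Now (b') is unsatisfied and unit — conflict.
Either choice for f ends in contradiction.

UNSATISFIABLE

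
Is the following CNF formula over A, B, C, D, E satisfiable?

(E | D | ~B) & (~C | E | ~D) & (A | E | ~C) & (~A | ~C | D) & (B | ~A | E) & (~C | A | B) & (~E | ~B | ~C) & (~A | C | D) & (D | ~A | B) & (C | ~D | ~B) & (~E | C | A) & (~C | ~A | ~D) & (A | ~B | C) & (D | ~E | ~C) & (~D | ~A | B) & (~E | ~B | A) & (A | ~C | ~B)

Yes

Case E = 0:
Case D = 0:
Unit clause (~B) forces B = 0.
Unit clause (~A) forces A = 0.
Unit clause (~C) forces C = 0.
Every clause now holds.
A satisfying assignment: A ↦ 0, B ↦ 0, C ↦ 0, D ↦ 0, E ↦ 0.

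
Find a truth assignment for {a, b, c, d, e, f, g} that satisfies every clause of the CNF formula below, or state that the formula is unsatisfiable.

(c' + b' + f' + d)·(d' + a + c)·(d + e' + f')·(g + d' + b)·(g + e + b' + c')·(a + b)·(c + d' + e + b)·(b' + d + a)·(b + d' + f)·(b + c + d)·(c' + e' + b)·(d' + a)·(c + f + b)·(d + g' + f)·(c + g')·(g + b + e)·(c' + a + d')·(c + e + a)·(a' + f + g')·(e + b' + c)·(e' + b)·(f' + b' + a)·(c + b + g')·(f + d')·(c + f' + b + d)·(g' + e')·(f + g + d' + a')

a=1,  b=0,  c=1,  d=1,  e=0,  f=1,  g=1

Case a = 1:
Case c = 1:
Case e = 0:
Case g = 1:
From the singleton clause (f), f = 1.
Case b = 0:
No clause remains; d is free.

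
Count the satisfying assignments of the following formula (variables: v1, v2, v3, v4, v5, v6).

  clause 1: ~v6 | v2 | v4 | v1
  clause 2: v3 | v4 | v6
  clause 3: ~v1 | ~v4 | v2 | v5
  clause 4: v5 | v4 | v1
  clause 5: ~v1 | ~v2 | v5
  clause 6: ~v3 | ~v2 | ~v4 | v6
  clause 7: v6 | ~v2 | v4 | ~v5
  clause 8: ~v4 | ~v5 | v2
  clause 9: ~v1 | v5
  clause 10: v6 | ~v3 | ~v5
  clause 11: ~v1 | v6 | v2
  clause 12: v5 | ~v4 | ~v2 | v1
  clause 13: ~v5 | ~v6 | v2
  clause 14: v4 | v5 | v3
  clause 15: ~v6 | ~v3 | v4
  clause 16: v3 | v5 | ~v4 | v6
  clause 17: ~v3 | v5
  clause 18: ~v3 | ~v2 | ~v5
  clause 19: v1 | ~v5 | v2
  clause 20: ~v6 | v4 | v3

There are 2^6 = 64 truth assignments over (v1, v2, v3, v4, v5, v6).
Split on v2. With v2 = 1, the clauses containing v2 are satisfied and ~v2 drops from the rest; 4 of the 2^5 = 32 assignments to the other variables satisfy what remains.
With v2 = 0, by the same count on the reduced clause set, 1 assignment works.
Total: 4 + 1 = 5.

5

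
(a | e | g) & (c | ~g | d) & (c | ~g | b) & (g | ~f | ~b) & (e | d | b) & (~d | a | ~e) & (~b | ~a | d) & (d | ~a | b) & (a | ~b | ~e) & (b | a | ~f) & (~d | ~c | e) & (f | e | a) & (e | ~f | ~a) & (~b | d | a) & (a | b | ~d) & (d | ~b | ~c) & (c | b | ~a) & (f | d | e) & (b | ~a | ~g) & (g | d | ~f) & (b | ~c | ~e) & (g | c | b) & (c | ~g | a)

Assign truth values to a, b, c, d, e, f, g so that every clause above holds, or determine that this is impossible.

a=1,  b=1,  c=0,  d=1,  e=0,  f=0,  g=0

Branch on a: set a = 1.
Branch on b: set b = 1.
Unit clause (d) forces d = 1.
Branch on g: set g = 0.
Unit clause (~f) forces f = 0.
Branch on c: set c = 0.
All clauses hold; e can take either value.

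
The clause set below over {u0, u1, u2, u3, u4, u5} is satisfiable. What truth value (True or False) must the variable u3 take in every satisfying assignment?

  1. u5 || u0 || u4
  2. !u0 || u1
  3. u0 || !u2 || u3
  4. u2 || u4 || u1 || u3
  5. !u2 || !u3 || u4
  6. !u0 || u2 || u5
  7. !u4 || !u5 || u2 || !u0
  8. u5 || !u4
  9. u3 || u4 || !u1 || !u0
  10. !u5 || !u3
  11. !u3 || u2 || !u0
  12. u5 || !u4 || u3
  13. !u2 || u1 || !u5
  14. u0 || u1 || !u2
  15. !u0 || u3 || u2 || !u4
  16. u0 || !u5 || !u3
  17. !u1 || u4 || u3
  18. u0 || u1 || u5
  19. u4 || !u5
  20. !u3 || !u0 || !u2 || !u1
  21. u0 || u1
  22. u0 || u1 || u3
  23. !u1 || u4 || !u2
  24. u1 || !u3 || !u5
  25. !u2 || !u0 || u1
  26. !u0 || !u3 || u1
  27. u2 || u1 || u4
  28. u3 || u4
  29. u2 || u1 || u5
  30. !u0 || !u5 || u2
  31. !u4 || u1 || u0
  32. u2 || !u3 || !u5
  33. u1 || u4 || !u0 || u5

Suppose u3 = true.
From the singleton clause (!u5), u5 = false.
From the singleton clause (!u4), u4 = false.
From the singleton clause (u0), u0 = true.
From the singleton clause (u1), u1 = true.
From the singleton clause (!u2), u2 = false.
But (u2) is also a unit clause — contradiction.
So every satisfying assignment has u3 = False.

False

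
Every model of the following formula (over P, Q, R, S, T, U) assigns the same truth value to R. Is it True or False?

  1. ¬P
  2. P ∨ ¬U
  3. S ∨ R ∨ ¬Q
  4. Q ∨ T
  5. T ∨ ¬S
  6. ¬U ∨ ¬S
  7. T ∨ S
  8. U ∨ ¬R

False

Suppose R = True.
Unit clause (¬P) forces P = False.
Unit clause (¬U) forces U = False.
Now (U) is unsatisfied and unit — conflict.
So every satisfying assignment has R = False.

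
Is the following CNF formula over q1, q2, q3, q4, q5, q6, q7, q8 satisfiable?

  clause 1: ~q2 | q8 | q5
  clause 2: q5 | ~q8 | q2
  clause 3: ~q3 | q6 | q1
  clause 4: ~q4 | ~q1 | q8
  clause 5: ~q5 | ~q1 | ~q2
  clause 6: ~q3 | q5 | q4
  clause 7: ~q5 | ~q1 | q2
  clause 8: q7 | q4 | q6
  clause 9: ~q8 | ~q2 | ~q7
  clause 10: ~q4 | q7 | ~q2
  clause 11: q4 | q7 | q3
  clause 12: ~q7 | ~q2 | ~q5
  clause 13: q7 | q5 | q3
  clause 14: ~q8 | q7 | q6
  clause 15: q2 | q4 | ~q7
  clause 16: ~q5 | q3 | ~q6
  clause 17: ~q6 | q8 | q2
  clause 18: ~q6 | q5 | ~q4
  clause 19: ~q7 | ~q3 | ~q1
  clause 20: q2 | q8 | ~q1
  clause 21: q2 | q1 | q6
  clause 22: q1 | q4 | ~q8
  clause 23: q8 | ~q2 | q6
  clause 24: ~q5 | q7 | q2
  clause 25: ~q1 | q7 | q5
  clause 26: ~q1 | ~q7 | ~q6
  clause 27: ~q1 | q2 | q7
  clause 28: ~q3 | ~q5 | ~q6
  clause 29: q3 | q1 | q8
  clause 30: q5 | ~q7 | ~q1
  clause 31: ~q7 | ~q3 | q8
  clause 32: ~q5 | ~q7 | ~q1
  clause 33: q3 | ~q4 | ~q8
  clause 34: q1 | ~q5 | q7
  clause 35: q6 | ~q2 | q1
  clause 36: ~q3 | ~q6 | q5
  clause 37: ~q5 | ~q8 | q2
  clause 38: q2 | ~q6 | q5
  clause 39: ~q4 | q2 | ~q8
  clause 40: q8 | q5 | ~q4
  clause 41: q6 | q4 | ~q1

Try q2 = 0.
Try q5 = 1.
Unit clause (~q1) forces q1 = 0.
Unit clause (q6) forces q6 = 1.
Unit clause (q3) forces q3 = 1.
Now (~q3) is unsatisfied and unit — conflict.
So q5 must be the other value — set q5 = 0.
Unit clause (~q8) forces q8 = 0.
Unit clause (~q6) forces q6 = 0.
Unit clause (~q1) forces q1 = 0.
Now (q1) is unsatisfied and unit — conflict.
Both values of q5 lead to a conflict.
So q2 must be the other value — set q2 = 1.
Try q8 = 1.
Unit clause (~q7) forces q7 = 0.
Unit clause (~q4) forces q4 = 0.
Unit clause (q6) forces q6 = 1.
Unit clause (q3) forces q3 = 1.
Unit clause (q5) forces q5 = 1.
Now (~q5) is unsatisfied and unit — conflict.
So q8 must be the other value — set q8 = 0.
Unit clause (q5) forces q5 = 1.
Unit clause (~q1) forces q1 = 0.
Unit clause (~q7) forces q7 = 0.
Now (q7) is unsatisfied and unit — conflict.
Both values of q8 lead to a conflict.
Both values of q2 lead to a conflict.
No assignment satisfies every clause.

No, unsatisfiable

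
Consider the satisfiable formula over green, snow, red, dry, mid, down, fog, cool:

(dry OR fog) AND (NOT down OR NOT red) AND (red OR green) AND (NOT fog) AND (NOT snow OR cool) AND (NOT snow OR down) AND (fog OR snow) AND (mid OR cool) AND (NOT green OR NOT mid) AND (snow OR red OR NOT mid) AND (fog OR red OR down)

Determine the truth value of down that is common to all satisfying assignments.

Suppose down = false.
The clause (NOT fog) is unit, so fog = false.
The clause (dry) is unit, so dry = true.
The clause (NOT snow) is unit, so snow = false.
But (snow) is also a unit clause — contradiction.
So every satisfying assignment has down = True.

True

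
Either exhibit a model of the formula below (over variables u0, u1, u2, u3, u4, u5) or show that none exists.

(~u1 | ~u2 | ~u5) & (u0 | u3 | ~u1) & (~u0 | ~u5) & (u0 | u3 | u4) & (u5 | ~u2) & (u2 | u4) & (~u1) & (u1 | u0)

u0 ↦ 1, u1 ↦ 0, u2 ↦ 0, u3 ↦ 1, u4 ↦ 1, u5 ↦ 0

Unit clause (~u1) forces u1 = 0.
Unit clause (u0) forces u0 = 1.
Unit clause (~u5) forces u5 = 0.
Unit clause (~u2) forces u2 = 0.
Unit clause (u4) forces u4 = 1.
Every clause is now satisfied; u3 is unconstrained.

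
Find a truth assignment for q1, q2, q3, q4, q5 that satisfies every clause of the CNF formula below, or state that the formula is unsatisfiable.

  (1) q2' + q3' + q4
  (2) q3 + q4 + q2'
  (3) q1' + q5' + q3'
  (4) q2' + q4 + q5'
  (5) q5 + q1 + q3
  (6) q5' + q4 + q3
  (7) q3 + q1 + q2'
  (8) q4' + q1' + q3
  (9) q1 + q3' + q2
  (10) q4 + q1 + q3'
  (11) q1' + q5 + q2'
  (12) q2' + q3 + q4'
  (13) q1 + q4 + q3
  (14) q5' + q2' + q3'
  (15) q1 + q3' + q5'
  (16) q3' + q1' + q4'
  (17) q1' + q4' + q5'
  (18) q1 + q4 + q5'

Try q2 = 1.
Try q3 = 1.
The clause (q4) is unit, so q4 = 1.
The clause (q5') is unit, so q5 = 0.
The clause (q1') is unit, so q1 = 0.
All clauses are satisfied.

q1 ↦ 0,  q2 ↦ 1,  q3 ↦ 1,  q4 ↦ 1,  q5 ↦ 0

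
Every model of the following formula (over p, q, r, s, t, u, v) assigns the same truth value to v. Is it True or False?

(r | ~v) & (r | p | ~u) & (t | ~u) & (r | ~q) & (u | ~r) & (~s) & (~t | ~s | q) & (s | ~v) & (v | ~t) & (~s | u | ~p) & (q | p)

False

Suppose v = 1.
(r) alone gives r = 1.
(u) alone gives u = 1.
(t) alone gives t = 1.
(~s) alone gives s = 0.
But (s) is also a unit clause — contradiction.
So every satisfying assignment has v = False.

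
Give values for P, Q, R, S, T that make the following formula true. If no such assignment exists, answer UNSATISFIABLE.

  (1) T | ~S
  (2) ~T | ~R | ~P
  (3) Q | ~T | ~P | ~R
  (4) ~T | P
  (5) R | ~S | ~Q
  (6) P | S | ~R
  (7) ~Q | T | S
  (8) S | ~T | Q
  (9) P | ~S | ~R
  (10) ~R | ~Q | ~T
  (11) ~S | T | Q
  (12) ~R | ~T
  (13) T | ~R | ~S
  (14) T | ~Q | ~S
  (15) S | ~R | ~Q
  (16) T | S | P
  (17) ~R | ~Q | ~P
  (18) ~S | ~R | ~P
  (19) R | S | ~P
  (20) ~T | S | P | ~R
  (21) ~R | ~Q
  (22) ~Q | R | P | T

P=1,  Q=0,  R=1,  S=0,  T=0

Try T = 0.
(~S) alone gives S = 0.
(~Q) alone gives Q = 0.
(P) alone gives P = 1.
(R) alone gives R = 1.
This assignment satisfies each clause.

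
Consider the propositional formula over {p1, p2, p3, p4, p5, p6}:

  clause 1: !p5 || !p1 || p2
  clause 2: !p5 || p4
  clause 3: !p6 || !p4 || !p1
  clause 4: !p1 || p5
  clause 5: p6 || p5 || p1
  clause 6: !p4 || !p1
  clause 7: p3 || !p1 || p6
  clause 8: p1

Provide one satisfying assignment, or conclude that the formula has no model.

UNSATISFIABLE

Unit clause (p1) forces p1 = true.
Unit clause (p5) forces p5 = true.
Unit clause (p2) forces p2 = true.
Unit clause (p4) forces p4 = true.
That conflicts with the unit clause (!p4).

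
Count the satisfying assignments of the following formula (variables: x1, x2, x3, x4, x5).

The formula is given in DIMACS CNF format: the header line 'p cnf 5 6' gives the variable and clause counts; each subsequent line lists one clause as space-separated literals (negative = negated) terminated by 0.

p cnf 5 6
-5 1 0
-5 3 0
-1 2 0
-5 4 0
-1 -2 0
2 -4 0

There are 2^5 = 32 truth assignments over (x1, x2, x3, x4, x5).
Split on x5. With x5 = True, the clauses containing x5 are satisfied and ¬x5 drops from the rest; 0 of the 2^4 = 16 assignments to the other variables satisfy what remains.
With x5 = False, by the same count on the reduced clause set, 6 assignments work.
(One model: x1=F, x2=F, x3=F, x4=F, x5=F.)
Total: 0 + 6 = 6.

6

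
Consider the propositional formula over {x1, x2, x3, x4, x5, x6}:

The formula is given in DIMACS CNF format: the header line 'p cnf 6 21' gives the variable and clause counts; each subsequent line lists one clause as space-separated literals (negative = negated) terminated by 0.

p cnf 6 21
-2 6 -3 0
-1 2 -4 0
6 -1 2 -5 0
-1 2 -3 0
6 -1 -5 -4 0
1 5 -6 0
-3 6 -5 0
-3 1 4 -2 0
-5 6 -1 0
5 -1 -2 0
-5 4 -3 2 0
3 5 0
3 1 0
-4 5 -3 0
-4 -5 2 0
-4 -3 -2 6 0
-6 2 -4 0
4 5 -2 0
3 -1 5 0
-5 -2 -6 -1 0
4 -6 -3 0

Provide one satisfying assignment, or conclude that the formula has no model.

x1=True,  x2=False,  x3=False,  x4=False,  x5=True,  x6=True

Try x3 = False.
Unit clause (x5) forces x5 = True.
Unit clause (x1) forces x1 = True.
Unit clause (x6) forces x6 = True.
Unit clause (¬x2) forces x2 = False.
Unit clause (¬x4) forces x4 = False.
All clauses are satisfied.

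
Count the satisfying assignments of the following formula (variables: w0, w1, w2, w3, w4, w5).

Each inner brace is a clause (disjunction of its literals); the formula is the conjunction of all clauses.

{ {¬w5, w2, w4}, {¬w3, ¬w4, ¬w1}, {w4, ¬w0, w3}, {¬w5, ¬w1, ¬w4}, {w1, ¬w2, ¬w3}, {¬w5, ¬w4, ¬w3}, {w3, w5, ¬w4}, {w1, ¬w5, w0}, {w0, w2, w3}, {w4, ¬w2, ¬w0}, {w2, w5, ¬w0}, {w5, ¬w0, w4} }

10

There are 2^6 = 64 truth assignments over (w0, w1, w2, w3, w4, w5).
Split on w1. With w1 = True, the clauses containing w1 are satisfied and ¬w1 drops from the rest; 5 of the 2^5 = 32 assignments to the other variables satisfy what remains.
With w1 = False, by the same count on the reduced clause set, 5 assignments work.
Total: 5 + 5 = 10.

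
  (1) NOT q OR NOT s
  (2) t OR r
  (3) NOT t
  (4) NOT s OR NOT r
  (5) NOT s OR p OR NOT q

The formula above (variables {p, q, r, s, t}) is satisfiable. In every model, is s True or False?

False

Suppose s = true.
(NOT q) alone gives q = false.
(NOT t) alone gives t = false.
(r) alone gives r = true.
But (NOT r) is also a unit clause — contradiction.
So every satisfying assignment has s = False.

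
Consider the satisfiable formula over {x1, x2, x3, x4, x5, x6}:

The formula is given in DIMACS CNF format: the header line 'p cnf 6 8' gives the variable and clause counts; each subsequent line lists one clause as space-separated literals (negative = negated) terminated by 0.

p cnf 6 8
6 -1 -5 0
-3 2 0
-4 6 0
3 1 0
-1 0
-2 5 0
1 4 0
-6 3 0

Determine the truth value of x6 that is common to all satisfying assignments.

True

Suppose x6 = False.
From the singleton clause (¬x4), x4 = False.
From the singleton clause (¬x1), x1 = False.
That conflicts with the unit clause (x1).
So every satisfying assignment has x6 = True.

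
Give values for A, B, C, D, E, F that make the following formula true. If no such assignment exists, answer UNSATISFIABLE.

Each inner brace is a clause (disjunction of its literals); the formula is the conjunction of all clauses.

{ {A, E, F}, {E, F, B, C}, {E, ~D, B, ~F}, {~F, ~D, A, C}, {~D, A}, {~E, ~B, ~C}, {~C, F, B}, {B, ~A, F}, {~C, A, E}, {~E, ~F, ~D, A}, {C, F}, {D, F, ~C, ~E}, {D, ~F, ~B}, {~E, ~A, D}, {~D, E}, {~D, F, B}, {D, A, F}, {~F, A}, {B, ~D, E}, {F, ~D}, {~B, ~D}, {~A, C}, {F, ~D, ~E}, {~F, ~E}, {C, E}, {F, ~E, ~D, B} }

A ↦ 1,  B ↦ 1,  C ↦ 1,  D ↦ 0,  E ↦ 0,  F ↦ 0

Suppose D = 0.
Suppose C = 1.
Suppose E = 0.
(A) alone gives A = 1.
Suppose F = 0.
(B) alone gives B = 1.
All clauses are satisfied.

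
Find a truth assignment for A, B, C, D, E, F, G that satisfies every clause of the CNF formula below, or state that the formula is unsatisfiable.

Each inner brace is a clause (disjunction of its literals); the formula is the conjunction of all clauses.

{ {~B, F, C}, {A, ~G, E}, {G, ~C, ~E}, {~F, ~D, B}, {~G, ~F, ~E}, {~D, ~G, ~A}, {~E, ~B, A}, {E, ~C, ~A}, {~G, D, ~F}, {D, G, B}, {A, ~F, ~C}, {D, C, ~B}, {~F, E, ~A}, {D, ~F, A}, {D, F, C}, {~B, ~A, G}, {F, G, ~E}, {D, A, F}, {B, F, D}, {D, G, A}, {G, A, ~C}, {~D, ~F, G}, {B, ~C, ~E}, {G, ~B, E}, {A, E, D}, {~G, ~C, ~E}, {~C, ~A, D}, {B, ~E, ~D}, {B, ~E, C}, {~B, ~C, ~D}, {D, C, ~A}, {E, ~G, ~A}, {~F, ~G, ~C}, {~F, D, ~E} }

Branch on B: set B = 0.
Branch on F: set F = 0.
The clause (D) is unit, so D = 1.
The clause (~E) is unit, so E = 0.
Branch on A: set A = 0.
The clause (~G) is unit, so G = 0.
The clause (~C) is unit, so C = 0.
This assignment satisfies each clause.

A: 0, B: 0, C: 0, D: 1, E: 0, F: 0, G: 0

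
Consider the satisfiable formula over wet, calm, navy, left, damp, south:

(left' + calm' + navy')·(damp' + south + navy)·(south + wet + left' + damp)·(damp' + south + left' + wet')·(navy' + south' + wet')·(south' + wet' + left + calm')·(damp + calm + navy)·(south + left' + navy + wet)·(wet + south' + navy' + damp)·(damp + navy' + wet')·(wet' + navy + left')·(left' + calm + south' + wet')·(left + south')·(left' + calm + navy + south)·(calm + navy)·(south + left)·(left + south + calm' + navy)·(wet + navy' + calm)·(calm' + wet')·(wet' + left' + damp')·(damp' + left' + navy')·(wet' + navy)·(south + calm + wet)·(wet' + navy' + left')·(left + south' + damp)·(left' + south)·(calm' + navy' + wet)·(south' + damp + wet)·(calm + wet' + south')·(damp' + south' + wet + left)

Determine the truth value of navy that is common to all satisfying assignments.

Suppose navy = 1.
Case left = 0:
From the singleton clause (south'), south = 0.
Now (south) is unsatisfied and unit — conflict.
So left must be the other value — set left = 1.
From the singleton clause (calm'), calm = 0.
From the singleton clause (wet), wet = 1.
Now (wet') is unsatisfied and unit — conflict.
Both values of left lead to a conflict.
So every satisfying assignment has navy = False.

False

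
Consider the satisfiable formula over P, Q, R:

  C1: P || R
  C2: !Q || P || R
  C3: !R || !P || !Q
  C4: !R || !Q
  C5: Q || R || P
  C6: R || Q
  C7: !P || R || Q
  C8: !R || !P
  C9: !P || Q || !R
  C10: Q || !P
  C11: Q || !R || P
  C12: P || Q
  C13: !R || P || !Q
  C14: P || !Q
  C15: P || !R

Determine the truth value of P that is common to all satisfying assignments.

True

Suppose P = false.
(R) alone gives R = true.
But (!R) is also a unit clause — contradiction.
So every satisfying assignment has P = True.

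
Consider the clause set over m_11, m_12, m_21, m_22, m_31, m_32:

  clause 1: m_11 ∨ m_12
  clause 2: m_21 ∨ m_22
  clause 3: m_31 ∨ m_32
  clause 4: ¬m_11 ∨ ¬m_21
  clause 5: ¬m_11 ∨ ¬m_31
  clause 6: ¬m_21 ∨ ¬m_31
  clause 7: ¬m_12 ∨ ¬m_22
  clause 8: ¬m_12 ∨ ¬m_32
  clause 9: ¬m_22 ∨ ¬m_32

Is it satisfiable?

No

Suppose m_11 = True.
From the singleton clause (¬m_21), m_21 = False.
From the singleton clause (m_22), m_22 = True.
From the singleton clause (¬m_31), m_31 = False.
From the singleton clause (m_32), m_32 = True.
Now (¬m_32) is unsatisfied and unit — conflict.
That branch fails; take m_11 = False instead.
From the singleton clause (m_12), m_12 = True.
From the singleton clause (¬m_22), m_22 = False.
From the singleton clause (m_21), m_21 = True.
From the singleton clause (¬m_31), m_31 = False.
From the singleton clause (m_32), m_32 = True.
Now (¬m_32) is unsatisfied and unit — conflict.
Either choice for m_11 ends in contradiction.
No assignment satisfies every clause.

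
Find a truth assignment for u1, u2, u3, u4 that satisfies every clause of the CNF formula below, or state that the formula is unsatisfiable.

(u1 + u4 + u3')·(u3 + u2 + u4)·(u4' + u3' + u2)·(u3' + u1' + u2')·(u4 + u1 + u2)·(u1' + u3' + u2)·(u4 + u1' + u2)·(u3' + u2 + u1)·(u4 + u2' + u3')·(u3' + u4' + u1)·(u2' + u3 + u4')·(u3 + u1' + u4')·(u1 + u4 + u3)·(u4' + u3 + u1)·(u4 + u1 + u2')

u1=1; u2=1; u3=0; u4=0

Suppose u1 = 1.
Suppose u3 = 0.
(u4') alone gives u4 = 0.
(u2) alone gives u2 = 1.
This assignment satisfies each clause.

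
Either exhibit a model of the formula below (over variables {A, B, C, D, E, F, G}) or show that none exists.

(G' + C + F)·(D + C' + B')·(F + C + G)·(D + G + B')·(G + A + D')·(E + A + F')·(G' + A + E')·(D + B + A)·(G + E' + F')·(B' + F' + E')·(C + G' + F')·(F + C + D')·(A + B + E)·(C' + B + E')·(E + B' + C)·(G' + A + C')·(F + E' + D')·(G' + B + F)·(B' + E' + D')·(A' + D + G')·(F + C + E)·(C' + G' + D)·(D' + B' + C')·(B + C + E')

A ↦ 1; B ↦ 0; C ↦ 0; D ↦ 1; E ↦ 0; F ↦ 1; G ↦ 0

Try G = 0.
Try F = 1.
Unit clause (E') forces E = 0.
Unit clause (A) forces A = 1.
Try D = 1.
Try B = 0.
Every clause is now satisfied; C is unconstrained.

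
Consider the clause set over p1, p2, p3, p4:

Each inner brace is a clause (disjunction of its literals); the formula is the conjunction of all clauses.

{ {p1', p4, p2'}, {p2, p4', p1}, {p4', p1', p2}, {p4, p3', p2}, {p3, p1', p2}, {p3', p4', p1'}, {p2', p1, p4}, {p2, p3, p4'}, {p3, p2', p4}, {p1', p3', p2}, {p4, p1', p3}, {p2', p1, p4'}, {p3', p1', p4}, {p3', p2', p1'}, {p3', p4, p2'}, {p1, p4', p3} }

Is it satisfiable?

Try p1 = 0.
Try p2 = 0.
The clause (p4') is unit, so p4 = 0.
The clause (p3') is unit, so p3 = 0.
This assignment satisfies each clause.
A satisfying assignment: p1=0; p2=0; p3=0; p4=0.

Satisfiable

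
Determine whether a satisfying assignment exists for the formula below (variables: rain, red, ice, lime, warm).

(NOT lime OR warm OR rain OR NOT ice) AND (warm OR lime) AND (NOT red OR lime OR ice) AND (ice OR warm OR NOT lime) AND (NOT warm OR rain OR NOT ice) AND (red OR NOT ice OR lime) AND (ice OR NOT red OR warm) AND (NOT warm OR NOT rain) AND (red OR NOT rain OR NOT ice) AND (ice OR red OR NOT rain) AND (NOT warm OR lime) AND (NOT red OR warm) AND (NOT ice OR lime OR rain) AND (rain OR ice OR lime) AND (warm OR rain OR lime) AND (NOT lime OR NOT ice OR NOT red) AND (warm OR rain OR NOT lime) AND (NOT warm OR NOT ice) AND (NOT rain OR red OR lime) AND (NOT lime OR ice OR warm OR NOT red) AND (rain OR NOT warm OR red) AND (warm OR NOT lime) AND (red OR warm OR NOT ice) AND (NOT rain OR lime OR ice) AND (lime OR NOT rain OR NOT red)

Yes

Branch on warm: set warm = true.
(NOT rain) alone gives rain = false.
(NOT ice) alone gives ice = false.
(lime) alone gives lime = true.
(red) alone gives red = true.
Every clause now holds.
A satisfying assignment: rain: false,  red: true,  ice: false,  lime: true,  warm: true.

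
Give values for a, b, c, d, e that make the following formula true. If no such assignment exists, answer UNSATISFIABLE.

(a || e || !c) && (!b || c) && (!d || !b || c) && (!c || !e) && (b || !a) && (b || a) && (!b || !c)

UNSATISFIABLE

Case b = false:
The clause (!a) is unit, so a = false.
Now (a) is unsatisfied and unit — conflict.
Backtrack on b: now try b = true.
The clause (c) is unit, so c = true.
Now (!c) is unsatisfied and unit — conflict.
Neither b = true nor b = false works.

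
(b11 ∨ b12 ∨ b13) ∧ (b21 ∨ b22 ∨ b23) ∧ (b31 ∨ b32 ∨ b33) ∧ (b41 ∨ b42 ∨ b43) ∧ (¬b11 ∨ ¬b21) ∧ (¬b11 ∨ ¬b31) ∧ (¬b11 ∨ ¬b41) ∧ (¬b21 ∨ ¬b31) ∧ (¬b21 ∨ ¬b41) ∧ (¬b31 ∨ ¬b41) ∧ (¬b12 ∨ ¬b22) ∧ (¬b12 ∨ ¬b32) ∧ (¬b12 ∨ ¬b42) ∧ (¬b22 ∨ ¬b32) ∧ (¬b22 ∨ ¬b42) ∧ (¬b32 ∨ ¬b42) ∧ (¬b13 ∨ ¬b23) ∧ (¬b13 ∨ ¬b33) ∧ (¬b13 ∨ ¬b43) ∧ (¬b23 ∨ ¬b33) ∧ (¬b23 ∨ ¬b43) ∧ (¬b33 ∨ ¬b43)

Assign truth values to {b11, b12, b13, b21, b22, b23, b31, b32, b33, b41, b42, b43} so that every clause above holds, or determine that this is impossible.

Case b11 = False:
Case b12 = True:
(¬b22) alone gives b22 = False.
(¬b32) alone gives b32 = False.
(¬b42) alone gives b42 = False.
Case b21 = True:
(¬b31) alone gives b31 = False.
(b33) alone gives b33 = True.
(¬b41) alone gives b41 = False.
(b43) alone gives b43 = True.
That conflicts with the unit clause (¬b43).
So b21 must be the other value — set b21 = False.
(b23) alone gives b23 = True.
(¬b13) alone gives b13 = False.
(¬b33) alone gives b33 = False.
(b31) alone gives b31 = True.
(¬b41) alone gives b41 = False.
(b43) alone gives b43 = True.
That conflicts with the unit clause (¬b43).
Either choice for b21 ends in contradiction.
So b12 must be the other value — set b12 = False.
(b13) alone gives b13 = True.
(¬b23) alone gives b23 = False.
(¬b33) alone gives b33 = False.
(¬b43) alone gives b43 = False.
Case b21 = True:
(¬b31) alone gives b31 = False.
(b32) alone gives b32 = True.
(¬b41) alone gives b41 = False.
(b42) alone gives b42 = True.
That conflicts with the unit clause (¬b42).
So b21 must be the other value — set b21 = False.
(b22) alone gives b22 = True.
(¬b32) alone gives b32 = False.
(b31) alone gives b31 = True.
(¬b41) alone gives b41 = False.
(b42) alone gives b42 = True.
That conflicts with the unit clause (¬b42).
Either choice for b21 ends in contradiction.
Either choice for b12 ends in contradiction.
So b11 must be the other value — set b11 = True.
(¬b21) alone gives b21 = False.
(¬b31) alone gives b31 = False.
(¬b41) alone gives b41 = False.
Case b22 = True:
(¬b12) alone gives b12 = False.
(¬b32) alone gives b32 = False.
(b33) alone gives b33 = True.
(¬b42) alone gives b42 = False.
(b43) alone gives b43 = True.
That conflicts with the unit clause (¬b43).
So b22 must be the other value — set b22 = False.
(b23) alone gives b23 = True.
(¬b13) alone gives b13 = False.
(¬b33) alone gives b33 = False.
(b32) alone gives b32 = True.
(¬b12) alone gives b12 = False.
(¬b42) alone gives b42 = False.
(b43) alone gives b43 = True.
That conflicts with the unit clause (¬b43).
Either choice for b22 ends in contradiction.
Either choice for b11 ends in contradiction.

UNSATISFIABLE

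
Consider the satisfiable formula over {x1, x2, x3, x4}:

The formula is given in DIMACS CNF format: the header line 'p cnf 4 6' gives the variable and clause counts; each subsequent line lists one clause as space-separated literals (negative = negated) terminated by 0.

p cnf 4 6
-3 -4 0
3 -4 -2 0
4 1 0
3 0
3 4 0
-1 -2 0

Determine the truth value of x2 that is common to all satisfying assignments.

Suppose x2 = True.
From the singleton clause (x3), x3 = True.
From the singleton clause (¬x4), x4 = False.
From the singleton clause (x1), x1 = True.
That conflicts with the unit clause (¬x1).
So every satisfying assignment has x2 = False.

False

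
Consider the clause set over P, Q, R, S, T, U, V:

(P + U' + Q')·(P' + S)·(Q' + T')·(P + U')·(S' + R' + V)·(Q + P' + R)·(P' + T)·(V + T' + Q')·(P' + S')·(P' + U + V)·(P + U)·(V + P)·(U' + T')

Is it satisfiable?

No

Try P = 0.
(U') alone gives U = 0.
But (U) is also a unit clause — contradiction.
Backtrack on P: now try P = 1.
(S) alone gives S = 1.
But (S') is also a unit clause — contradiction.
Both values of P lead to a conflict.
No assignment satisfies every clause.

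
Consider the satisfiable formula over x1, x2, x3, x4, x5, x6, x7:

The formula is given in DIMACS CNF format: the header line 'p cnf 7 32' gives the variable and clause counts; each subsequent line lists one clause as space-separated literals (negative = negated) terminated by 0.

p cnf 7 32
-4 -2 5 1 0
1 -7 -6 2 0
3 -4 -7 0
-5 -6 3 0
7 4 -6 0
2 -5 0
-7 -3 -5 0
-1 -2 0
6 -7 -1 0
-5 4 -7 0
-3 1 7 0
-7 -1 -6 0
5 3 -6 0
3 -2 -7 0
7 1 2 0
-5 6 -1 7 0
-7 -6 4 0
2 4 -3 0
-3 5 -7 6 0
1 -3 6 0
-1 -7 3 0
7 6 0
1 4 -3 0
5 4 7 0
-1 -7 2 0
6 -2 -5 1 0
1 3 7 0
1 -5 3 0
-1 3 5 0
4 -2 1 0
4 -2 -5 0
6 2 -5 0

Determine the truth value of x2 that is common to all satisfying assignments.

Suppose x2 = True.
(¬x1) alone gives x1 = False.
(x4) alone gives x4 = True.
(x5) alone gives x5 = True.
(x6) alone gives x6 = True.
(x3) alone gives x3 = True.
(¬x7) alone gives x7 = False.
But (x7) is also a unit clause — contradiction.
So every satisfying assignment has x2 = False.

False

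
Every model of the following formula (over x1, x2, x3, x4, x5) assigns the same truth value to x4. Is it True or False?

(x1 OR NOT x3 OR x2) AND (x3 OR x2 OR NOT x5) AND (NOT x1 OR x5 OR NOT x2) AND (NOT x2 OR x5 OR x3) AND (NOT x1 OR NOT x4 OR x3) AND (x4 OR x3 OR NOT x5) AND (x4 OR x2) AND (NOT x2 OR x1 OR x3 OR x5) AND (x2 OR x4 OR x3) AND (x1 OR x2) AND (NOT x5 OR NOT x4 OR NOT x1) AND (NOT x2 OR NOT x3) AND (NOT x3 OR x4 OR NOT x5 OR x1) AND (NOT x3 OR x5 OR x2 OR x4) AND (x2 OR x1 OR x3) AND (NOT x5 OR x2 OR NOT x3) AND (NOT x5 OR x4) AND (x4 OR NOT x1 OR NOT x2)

True

Suppose x4 = false.
From the singleton clause (x2), x2 = true.
From the singleton clause (NOT x3), x3 = false.
From the singleton clause (x5), x5 = true.
Now (NOT x5) is unsatisfied and unit — conflict.
So every satisfying assignment has x4 = True.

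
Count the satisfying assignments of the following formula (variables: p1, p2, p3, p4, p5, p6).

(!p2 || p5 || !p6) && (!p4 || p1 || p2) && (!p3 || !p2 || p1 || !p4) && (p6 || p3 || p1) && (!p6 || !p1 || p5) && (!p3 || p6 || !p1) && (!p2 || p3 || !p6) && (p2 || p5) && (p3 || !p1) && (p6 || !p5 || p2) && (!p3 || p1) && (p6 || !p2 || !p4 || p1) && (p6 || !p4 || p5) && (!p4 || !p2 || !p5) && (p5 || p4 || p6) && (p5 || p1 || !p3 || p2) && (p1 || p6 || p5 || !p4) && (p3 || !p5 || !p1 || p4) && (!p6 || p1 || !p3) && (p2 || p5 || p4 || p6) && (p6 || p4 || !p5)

4

There are 2^6 = 64 truth assignments over (p1, p2, p3, p4, p5, p6).
Split on p4. With p4 = true, the clauses containing p4 are satisfied and !p4 drops from the rest; 1 of the 2^5 = 32 assignments to the other variables satisfy what remains.
With p4 = false, by the same count on the reduced clause set, 3 assignments work.
(One model: p1=F, p2=F, p3=F, p4=F, p5=T, p6=T.)
Total: 1 + 3 = 4.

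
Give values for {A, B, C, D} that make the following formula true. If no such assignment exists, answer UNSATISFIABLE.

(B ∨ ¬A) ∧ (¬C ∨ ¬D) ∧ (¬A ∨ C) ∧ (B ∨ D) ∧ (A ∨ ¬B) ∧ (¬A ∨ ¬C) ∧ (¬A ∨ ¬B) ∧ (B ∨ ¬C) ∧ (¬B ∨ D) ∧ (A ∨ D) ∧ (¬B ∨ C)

Try B = False.
(¬A) alone gives A = False.
(D) alone gives D = True.
(¬C) alone gives C = False.
This assignment satisfies each clause.

A ↦ False; B ↦ False; C ↦ False; D ↦ True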